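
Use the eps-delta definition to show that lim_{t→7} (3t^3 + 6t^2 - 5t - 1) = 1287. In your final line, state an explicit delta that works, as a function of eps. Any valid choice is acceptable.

delta = min(1, eps/592)

Suppose eps > 0. We want delta > 0 such that 0 < |t − 7| < delta implies |(3t^3 + 6t^2 - 5t - 1) − 1287| < eps.
(3t^3 + 6t^2 - 5t - 1) − 1287 = 3t^3 + 6t^2 - 5t - 1288 = (t − 7)(3t^2 + 27t + 184).
So |(3t^3 + 6t^2 - 5t - 1) − 1287| = |t − 7|·|3t^2 + 27t + 184|.
Require delta ≤ 1. Then |t − 7| < 1 gives |t| < 8, and by the triangle inequality |3t^2 + 27t + 184| ≤ 3·8^2 + 27·8 + 184 = 592.
Hence |(3t^3 + 6t^2 - 5t - 1) − 1287| ≤ 592|t − 7| < eps provided |t − 7| < eps/592.
Take delta = min(1, eps/592). Then 0 < |t − 7| < delta gives both |t − 7| < 1 and |t − 7| < eps/592, so |(3t^3 + 6t^2 - 5t - 1) − 1287| < eps.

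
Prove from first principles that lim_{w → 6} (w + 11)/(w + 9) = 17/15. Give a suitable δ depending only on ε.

δ = min(15/2, (225/4)ε)

Let ε > 0. We want δ > 0 with 0 < |w − 6| < δ ⇒ |(w + 11)/(w + 9) − (17/15)| < ε.
Combining over a common denominator, (w + 11)/(w + 9) − (17/15) = [(w + 11)·15 − 17·(w + 9)] / [15·(w + 9)] = -2(w − 6) / (15(w + 9)).
So |(w + 11)/(w + 9) − (17/15)| = 2|w − 6| / (15·|w + 9|).
Restrict δ ≤ 15/2. Then |w − 6| < 15/2 gives |w + 9| = |(w − 6) + 15| ≥ 15 − 15/2 = 15/2.
Hence |(w + 11)/(w + 9) − (17/15)| < 2|w − 6|/(15·(15/2)) = (4/225)|w − 6|, which is < ε once |w − 6| < (225/4)ε.
Take δ = min(15/2, (225/4)ε). Then 0 < |w − 6| < δ forces both bounds, so |(w + 11)/(w + 9) − (17/15)| < ε.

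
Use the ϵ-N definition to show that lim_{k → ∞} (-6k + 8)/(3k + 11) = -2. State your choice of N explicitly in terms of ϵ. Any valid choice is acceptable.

N = 10/ϵ

Suppose ϵ > 0. For k ≥ 1, |(-6k + 8)/(3k + 11) + 2| = |90|/(3(3k + 11)) = 90/(3(3k + 11)).
Since 3k + 11 ≥ 3k for k ≥ 1, this is ≤ 90/(3·3k) = 10/k.
So |(-6k + 8)/(3k + 11) + 2| < ϵ whenever k > 10/ϵ.
Take N = 10/ϵ. If k > N then |(-6k + 8)/(3k + 11) + 2| ≤ 10/k < ϵ.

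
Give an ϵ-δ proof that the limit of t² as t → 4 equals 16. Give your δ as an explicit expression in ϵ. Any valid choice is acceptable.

Fix ϵ > 0. We seek δ > 0 with 0 < |t − 4| < δ ⇒ |t² − 16| < ϵ.
Factor: t² − 16 = (t − 4)(t + 4), so |t² − 16| = |t − 4|·|t + 4|.
Restrict δ ≤ 2. Then |t − 4| < 2 gives |t| < 6, so by the triangle inequality |t + 4| ≤ 6 + 4 = 10.
Hence |t² − 16| ≤ 10|t − 4|, which is < ϵ once |t − 4| < ϵ/10.
Take δ = min(2, ϵ/10). If 0 < |t − 4| < δ then both bounds hold and |t² − 16| ≤ 10|t − 4| < 10·(ϵ/10) = ϵ.

δ = min(2, ϵ/10)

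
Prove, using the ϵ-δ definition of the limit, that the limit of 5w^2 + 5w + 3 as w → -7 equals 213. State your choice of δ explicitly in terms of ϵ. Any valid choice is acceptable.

Let ϵ > 0. We want δ > 0 such that 0 < |w + 7| < δ implies |(5w^2 + 5w + 3) − 213| < ϵ.
(5w^2 + 5w + 3) − 213 = 5w^2 + 5w - 210 = (w + 7)(5w - 30).
So |(5w^2 + 5w + 3) − 213| = |w + 7|·|5w - 30|.
Require δ ≤ 2. Then |w + 7| < 2 gives |w| < 9, and by the triangle inequality |5w - 30| ≤ 5·9 + 30 = 75.
Hence |(5w^2 + 5w + 3) − 213| ≤ 75|w + 7| < ϵ provided |w + 7| < ϵ/75.
Choosing δ = min(2, ϵ/75) ensures both conditions, hence |(5w^2 + 5w + 3) − 213| < ϵ.

δ = min(2, ϵ/75)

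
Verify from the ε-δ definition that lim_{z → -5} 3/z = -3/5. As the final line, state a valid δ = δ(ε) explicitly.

δ = min(5/2, (25/6)ε)

Let ε > 0 be given. We seek δ > 0 such that 0 < |z + 5| < δ implies |3/z + 3/5| < ε.
|3/z + 3/5| = 3·|-5 − z|/(5·|z|) = 3|z + 5|/(5|z|).
Require δ ≤ 5/2 so that |z| > 5 − 5/2 = 5/2, hence 5|z| > 25/2.
Then |3/z + 3/5| < 3|z + 5|/(25/2), which is < ε when |z + 5| < (25/6)ε.
Take δ = min(5/2, (25/6)ε). Then 0 < |z + 5| < δ gives both |z + 5| < 5/2 and |z + 5| < (25/6)ε, so |3/z + 3/5| < ε.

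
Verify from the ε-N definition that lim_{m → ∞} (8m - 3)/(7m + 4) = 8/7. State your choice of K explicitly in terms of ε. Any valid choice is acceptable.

K = (53/49)/ε

Let ε > 0. For m ≥ 1, |(8m - 3)/(7m + 4) − (8/7)| = |-53|/(7(7m + 4)) = 53/(7(7m + 4)).
Since 7m + 4 ≥ 7m for m ≥ 1, this is ≤ 53/(7·7m) = (53/49)/m.
So |(8m - 3)/(7m + 4) − (8/7)| < ε whenever m > (53/49)/ε.
Take K = (53/49)/ε. If m > K then |(8m - 3)/(7m + 4) − (8/7)| ≤ (53/49)/m < ε.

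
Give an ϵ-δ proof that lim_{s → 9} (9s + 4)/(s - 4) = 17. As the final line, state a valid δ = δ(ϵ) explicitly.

Fix ϵ > 0. We want δ > 0 with 0 < |s − 9| < δ ⇒ |(9s + 4)/(s - 4) − 17| < ϵ.
Combining over a common denominator, (9s + 4)/(s - 4) − 17 = [(9s + 4)·5 − 85·(s - 4)] / [5·(s - 4)] = -40(s − 9) / (5(s - 4)).
So |(9s + 4)/(s - 4) − 17| = 40|s − 9| / (5·|s − 4|).
Require δ ≤ 5/2, so |s − 4| ≥ |5| − |s − 9| > 5 − 5/2 = 5/2.
Hence |(9s + 4)/(s - 4) − 17| < 40|s − 9|/(5·(5/2)) = (16/5)|s − 9|, which is < ϵ once |s − 9| < (5/16)ϵ.
Take δ = min(5/2, (5/16)ϵ). Then 0 < |s − 9| < δ forces both bounds, so |(9s + 4)/(s - 4) − 17| < ϵ.

δ = min(5/2, (5/16)ϵ)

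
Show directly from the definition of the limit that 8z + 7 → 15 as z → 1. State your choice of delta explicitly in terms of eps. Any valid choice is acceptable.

Let eps > 0. We need delta > 0 so that 0 < |z − 1| < delta implies |(8z + 7) − 15| < eps.
|(8z + 7) − 15| = |8z - 8| = 8|z − 1|.
So 8|z − 1| < eps exactly when |z − 1| < eps/8.
Choosing delta = eps/8 gives |(8z + 7) − 15| = 8|z − 1| < eps whenever |z − 1| < delta.

delta = eps/8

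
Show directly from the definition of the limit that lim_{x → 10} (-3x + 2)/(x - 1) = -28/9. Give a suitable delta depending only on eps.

Let eps > 0 be given. We want delta > 0 with 0 < |x − 10| < delta ⇒ |(-3x + 2)/(x - 1) + 28/9| < eps.
Combining over a common denominator, (-3x + 2)/(x - 1) + 28/9 = [(-3x + 2)·9 − (-28)·(x - 1)] / [9·(x - 1)] = 1(x − 10) / (9(x - 1)).
So |(-3x + 2)/(x - 1) + 28/9| = |x − 10| / (9·|x − 1|).
Restrict delta ≤ 9/2. Then |x − 10| < 9/2 gives |x − 1| = |(x − 10) + 9| ≥ 9 − 9/2 = 9/2.
Hence |(-3x + 2)/(x - 1) + 28/9| < |x − 10|/(9·(9/2)) = (2/81)|x − 10|, which is < eps once |x − 10| < (81/2)eps.
Take delta = min(9/2, (81/2)eps). Then 0 < |x − 10| < delta forces both bounds, so |(-3x + 2)/(x - 1) + 28/9| < eps.

delta = min(9/2, (81/2)eps)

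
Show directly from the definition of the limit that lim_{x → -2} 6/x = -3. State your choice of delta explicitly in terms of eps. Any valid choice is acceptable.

Suppose eps > 0. We seek delta > 0 such that 0 < |x + 2| < delta implies |6/x + 3| < eps.
|6/x + 3| = 6·|-2 − x|/(2·|x|) = 6|x + 2|/(2|x|).
Require delta ≤ 1 so that |x| > 2 − 1 = 1, hence 2|x| > 2.
Then |6/x + 3| < 6|x + 2|/2, which is < eps when |x + 2| < (1/3)eps.
Take delta = min(1, (1/3)eps). Then 0 < |x + 2| < delta gives both |x + 2| < 1 and |x + 2| < (1/3)eps, so |6/x + 3| < eps.

delta = min(1, (1/3)eps)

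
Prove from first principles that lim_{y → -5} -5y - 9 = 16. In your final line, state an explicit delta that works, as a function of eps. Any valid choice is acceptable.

Let eps > 0 be given. We need delta > 0 so that 0 < |y + 5| < delta implies |(-5y - 9) − 16| < eps.
|(-5y - 9) − 16| = |-5y - 25| = 5|y + 5|.
Thus it suffices that |y + 5| < eps/5.
Choosing delta = eps/5 gives |(-5y - 9) − 16| = 5|y + 5| < eps whenever |y + 5| < delta.

delta = eps/5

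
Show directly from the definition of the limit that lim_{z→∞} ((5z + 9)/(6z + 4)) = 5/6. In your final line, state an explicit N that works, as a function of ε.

Suppose ε > 0. We seek N > 0 such that z > N implies |(5z + 9)/(6z + 4) − (5/6)| < ε.
(5z + 9)/(6z + 4) − (5/6) = (6(5z + 9) − 5(6z + 4)) / (6(6z + 4)) = 34/(6(6z + 4)).
For z > 0 we have 6z + 4 > 6z, so |(5z + 9)/(6z + 4) − (5/6)| = 34/(6(6z + 4)) < 34/(6·6z) = (17/18)/z.
Thus |(5z + 9)/(6z + 4) − (5/6)| < ε whenever z > (17/18)/ε.
Take N = (17/18)/ε. If z > N then |(5z + 9)/(6z + 4) − (5/6)| < (17/18)/z < ε.

N = (17/18)/ε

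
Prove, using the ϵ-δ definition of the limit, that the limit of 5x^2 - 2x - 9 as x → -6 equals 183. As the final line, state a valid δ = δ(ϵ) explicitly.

δ = min(2, ϵ/72)

Fix ϵ > 0. We want δ > 0 such that 0 < |x + 6| < δ implies |(5x^2 - 2x - 9) − 183| < ϵ.
(5x^2 - 2x - 9) − 183 = 5x^2 - 2x - 192 = (x + 6)(5x - 32).
So |(5x^2 - 2x - 9) − 183| = |x + 6|·|5x - 32|.
Assume first that |x + 6| < 2, so |x| < 8. Then |5x - 32| ≤ 5·8 + 32 = 72.
Hence |(5x^2 - 2x - 9) − 183| ≤ 72|x + 6| < ϵ provided |x + 6| < ϵ/72.
Choosing δ = min(2, ϵ/72) ensures both conditions, hence |(5x^2 - 2x - 9) − 183| < ϵ.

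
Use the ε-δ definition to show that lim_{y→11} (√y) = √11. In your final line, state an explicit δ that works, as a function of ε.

Let ε > 0 be given. We want δ > 0 such that 0 < |y − 11| < δ implies |√y − √11| < ε.
Rationalise: √y − √11 = (y − 11)/(√y + √11), so |√y − √11| = |y − 11|/(√y + √11).
Restrict δ ≤ 11 so that |y − 11| < 11 forces y > 0, and then √y + √11 > √11.
Hence |√y − √11| < |y − 11|/√11, which is < ε once |y − 11| < √11·ε.
Take δ = min(11, √11·ε). If 0 < |y − 11| < δ then y > 0 and |√y − √11| < |y − 11|/√11 < ε.

δ = min(11, √11·ε)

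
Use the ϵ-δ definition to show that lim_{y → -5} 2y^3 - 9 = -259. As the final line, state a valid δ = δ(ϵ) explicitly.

Let ϵ > 0 be given. We want δ > 0 such that 0 < |y + 5| < δ implies |(2y^3 - 9) + 259| < ϵ.
(2y^3 - 9) + 259 = 2y^3 + 250 = (y + 5)(2y^2 - 10y + 50).
So |(2y^3 - 9) + 259| = |y + 5|·|2y^2 - 10y + 50|.
Assume first that |y + 5| < 1, so |y| < 6. Then |2y^2 - 10y + 50| ≤ 2·6^2 + 10·6 + 50 = 182.
Hence |(2y^3 - 9) + 259| ≤ 182|y + 5| < ϵ provided |y + 5| < ϵ/182.
Choosing δ = min(1, ϵ/182) ensures both conditions, hence |(2y^3 - 9) + 259| < ϵ.

δ = min(1, ϵ/182)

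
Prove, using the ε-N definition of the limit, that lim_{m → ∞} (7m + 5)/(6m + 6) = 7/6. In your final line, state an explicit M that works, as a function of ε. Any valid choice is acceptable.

Let ε > 0. For m ≥ 1, |(7m + 5)/(6m + 6) − (7/6)| = |-12|/(6(6m + 6)) = 12/(6(6m + 6)).
Since 6m + 6 ≥ 6m for m ≥ 1, this is ≤ 12/(6·6m) = (1/3)/m.
So |(7m + 5)/(6m + 6) − (7/6)| < ε whenever m > (1/3)/ε.
Take M = (1/3)/ε. If m > M then |(7m + 5)/(6m + 6) − (7/6)| ≤ (1/3)/m < ε.

M = (1/3)/ε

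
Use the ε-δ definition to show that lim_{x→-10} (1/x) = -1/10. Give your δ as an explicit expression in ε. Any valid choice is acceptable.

δ = min(5, 50ε)

Let ε > 0. We seek δ > 0 such that 0 < |x + 10| < δ implies |1/x + 1/10| < ε.
|1/x + 1/10| = |-10 − x|/(10·|x|) = |x + 10|/(10|x|).
Require δ ≤ 5 so that |x| > 10 − 5 = 5, hence 10|x| > 50.
Then |1/x + 1/10| < |x + 10|/50, which is < ε when |x + 10| < 50ε.
Take δ = min(5, 50ε). Then 0 < |x + 10| < δ gives both |x + 10| < 5 and |x + 10| < 50ε, so |1/x + 1/10| < ε.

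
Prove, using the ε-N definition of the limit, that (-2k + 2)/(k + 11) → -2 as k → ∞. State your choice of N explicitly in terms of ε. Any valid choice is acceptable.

Let ε > 0 be given. For k ≥ 1, |(-2k + 2)/(k + 11) + 2| = |24|/((k + 11)) = 24/((k + 11)).
Since k + 11 ≥ k for k ≥ 1, this is ≤ 24/(k) = 24/k.
So |(-2k + 2)/(k + 11) + 2| < ε whenever k > 24/ε.
Take N = 24/ε. If k > N then |(-2k + 2)/(k + 11) + 2| ≤ 24/k < ε.

N = 24/ε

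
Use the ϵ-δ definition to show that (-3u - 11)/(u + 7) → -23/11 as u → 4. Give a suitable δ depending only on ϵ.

Suppose ϵ > 0. We want δ > 0 with 0 < |u − 4| < δ ⇒ |(-3u - 11)/(u + 7) + 23/11| < ϵ.
Combining over a common denominator, (-3u - 11)/(u + 7) + 23/11 = [(-3u - 11)·11 − (-23)·(u + 7)] / [11·(u + 7)] = -10(u − 4) / (11(u + 7)).
So |(-3u - 11)/(u + 7) + 23/11| = 10|u − 4| / (11·|u + 7|).
Require δ ≤ 11/2, so |u + 7| ≥ |11| − |u − 4| > 11 − 11/2 = 11/2.
Hence |(-3u - 11)/(u + 7) + 23/11| < 10|u − 4|/(11·(11/2)) = (20/121)|u − 4|, which is < ϵ once |u − 4| < (121/20)ϵ.
Take δ = min(11/2, (121/20)ϵ). Then 0 < |u − 4| < δ forces both bounds, so |(-3u - 11)/(u + 7) + 23/11| < ϵ.

δ = min(11/2, (121/20)ϵ)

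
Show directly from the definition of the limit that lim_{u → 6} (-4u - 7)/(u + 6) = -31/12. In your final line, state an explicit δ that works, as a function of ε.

δ = min(6, (72/17)ε)

Let ε > 0 be given. We want δ > 0 with 0 < |u − 6| < δ ⇒ |(-4u - 7)/(u + 6) + 31/12| < ε.
Combining over a common denominator, (-4u - 7)/(u + 6) + 31/12 = [(-4u - 7)·12 − (-31)·(u + 6)] / [12·(u + 6)] = -17(u − 6) / (12(u + 6)).
So |(-4u - 7)/(u + 6) + 31/12| = 17|u − 6| / (12·|u + 6|).
Restrict δ ≤ 6. Then |u − 6| < 6 gives |u + 6| = |(u − 6) + 12| ≥ 12 − 6 = 6.
Hence |(-4u - 7)/(u + 6) + 31/12| < 17|u − 6|/(12·6) = (17/72)|u − 6|, which is < ε once |u − 6| < (72/17)ε.
Take δ = min(6, (72/17)ε). Then 0 < |u − 6| < δ forces both bounds, so |(-4u - 7)/(u + 6) + 31/12| < ε.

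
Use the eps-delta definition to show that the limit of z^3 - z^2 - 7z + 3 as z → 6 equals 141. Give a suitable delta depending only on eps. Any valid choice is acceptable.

Suppose eps > 0. We want delta > 0 such that 0 < |z − 6| < delta implies |(z^3 - z^2 - 7z + 3) − 141| < eps.
(z^3 - z^2 - 7z + 3) − 141 = z^3 - z^2 - 7z - 138 = (z − 6)(z^2 + 5z + 23).
So |(z^3 - z^2 - 7z + 3) − 141| = |z − 6|·|z^2 + 5z + 23|.
Assume first that |z − 6| < 1, so |z| < 7. Then |z^2 + 5z + 23| ≤ 7^2 + 5·7 + 23 = 107.
Hence |(z^3 - z^2 - 7z + 3) − 141| ≤ 107|z − 6| < eps provided |z − 6| < eps/107.
Take delta = min(1, eps/107). Then 0 < |z − 6| < delta gives both |z − 6| < 1 and |z − 6| < eps/107, so |(z^3 - z^2 - 7z + 3) − 141| < eps.

delta = min(1, eps/107)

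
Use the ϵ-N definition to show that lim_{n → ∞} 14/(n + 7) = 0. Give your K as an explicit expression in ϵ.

K = 14/ϵ

Suppose ϵ > 0. For n ≥ 1, |14/(n + 7) − 0| = 14/(n + 7) ≤ 14/n.
We need 14/n < ϵ, i.e. n > 14/ϵ.
Take K = 14/ϵ. If n > K then |14/(n + 7)| ≤ 14/n < ϵ.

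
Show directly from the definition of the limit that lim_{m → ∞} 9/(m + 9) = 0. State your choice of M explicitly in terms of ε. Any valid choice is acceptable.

Fix ε > 0. For m ≥ 1, |9/(m + 9) − 0| = 9/(m + 9) ≤ 9/m.
We need 9/m < ε, i.e. m > 9/ε.
Take M = 9/ε. If m > M then |9/(m + 9)| ≤ 9/m < ε.

M = 9/ε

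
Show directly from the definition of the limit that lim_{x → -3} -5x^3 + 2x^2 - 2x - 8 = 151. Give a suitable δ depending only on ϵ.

δ = min(2, ϵ/263)

Let ϵ > 0. We want δ > 0 such that 0 < |x + 3| < δ implies |(-5x^3 + 2x^2 - 2x - 8) − 151| < ϵ.
(-5x^3 + 2x^2 - 2x - 8) − 151 = -5x^3 + 2x^2 - 2x - 159 = (x + 3)(-5x^2 + 17x - 53).
So |(-5x^3 + 2x^2 - 2x - 8) − 151| = |x + 3|·|-5x^2 + 17x - 53|.
Require δ ≤ 2. Then |x + 3| < 2 gives |x| < 5, and by the triangle inequality |-5x^2 + 17x - 53| ≤ 5·5^2 + 17·5 + 53 = 263.
Hence |(-5x^3 + 2x^2 - 2x - 8) − 151| ≤ 263|x + 3| < ϵ provided |x + 3| < ϵ/263.
Take δ = min(2, ϵ/263). Then 0 < |x + 3| < δ gives both |x + 3| < 2 and |x + 3| < ϵ/263, so |(-5x^3 + 2x^2 - 2x - 8) − 151| < ϵ.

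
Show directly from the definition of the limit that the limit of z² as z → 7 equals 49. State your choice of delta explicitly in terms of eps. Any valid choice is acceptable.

Let eps > 0 be given. We seek delta > 0 with 0 < |z − 7| < delta ⇒ |z² − 49| < eps.
Factor: z² − 49 = (z − 7)(z + 7), so |z² − 49| = |z − 7|·|z + 7|.
Impose delta ≤ 2 so that |z| < 9; then |z + 7| ≤ 16.
Hence |z² − 49| ≤ 16|z − 7|, which is < eps once |z − 7| < eps/16.
Take delta = min(2, eps/16). If 0 < |z − 7| < delta then both bounds hold and |z² − 49| ≤ 16|z − 7| < 16·(eps/16) = eps.

delta = min(2, eps/16)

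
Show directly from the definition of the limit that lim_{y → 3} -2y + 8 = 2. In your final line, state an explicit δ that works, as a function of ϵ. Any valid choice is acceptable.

Suppose ϵ > 0. We need δ > 0 so that 0 < |y − 3| < δ implies |(-2y + 8) − 2| < ϵ.
|(-2y + 8) − 2| = |-2y + 6| = 2|y − 3|.
Thus it suffices that |y − 3| < ϵ/2.
Take δ = ϵ/2. If 0 < |y − 3| < δ then |(-2y + 8) − 2| = 2|y − 3| < 2·(ϵ/2) = ϵ.

δ = ϵ/2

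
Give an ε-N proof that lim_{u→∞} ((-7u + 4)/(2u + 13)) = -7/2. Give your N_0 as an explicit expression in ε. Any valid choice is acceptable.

Let ε > 0 be given. We seek N_0 > 0 such that u > N_0 implies |(-7u + 4)/(2u + 13) + 7/2| < ε.
(-7u + 4)/(2u + 13) + 7/2 = (2(-7u + 4) − (-7)(2u + 13)) / (2(2u + 13)) = 99/(2(2u + 13)).
For u > 0 we have 2u + 13 > 2u, so |(-7u + 4)/(2u + 13) + 7/2| = 99/(2(2u + 13)) < 99/(2·2u) = (99/4)/u.
Thus |(-7u + 4)/(2u + 13) + 7/2| < ε whenever u > (99/4)/ε.
Take N_0 = (99/4)/ε. If u > N_0 then |(-7u + 4)/(2u + 13) + 7/2| < (99/4)/u < ε.

N_0 = (99/4)/ε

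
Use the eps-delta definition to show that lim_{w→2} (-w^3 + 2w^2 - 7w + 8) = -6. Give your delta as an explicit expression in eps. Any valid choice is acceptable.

delta = min(2, eps/23)

Fix eps > 0. We want delta > 0 such that 0 < |w − 2| < delta implies |(-w^3 + 2w^2 - 7w + 8) + 6| < eps.
(-w^3 + 2w^2 - 7w + 8) + 6 = -w^3 + 2w^2 - 7w + 14 = (w − 2)(-w^2 - 7).
So |(-w^3 + 2w^2 - 7w + 8) + 6| = |w − 2|·|-w^2 - 7|.
Require delta ≤ 2. Then |w − 2| < 2 gives |w| < 4, and by the triangle inequality |-w^2 - 7| ≤ 4^2 + 7 = 23.
Hence |(-w^3 + 2w^2 - 7w + 8) + 6| ≤ 23|w − 2| < eps provided |w − 2| < eps/23.
Take delta = min(2, eps/23). Then 0 < |w − 2| < delta gives both |w − 2| < 2 and |w − 2| < eps/23, so |(-w^3 + 2w^2 - 7w + 8) + 6| < eps.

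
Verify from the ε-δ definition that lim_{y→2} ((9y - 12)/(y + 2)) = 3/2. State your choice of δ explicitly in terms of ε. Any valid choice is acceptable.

Let ε > 0. We want δ > 0 with 0 < |y − 2| < δ ⇒ |(9y - 12)/(y + 2) − (3/2)| < ε.
Combining over a common denominator, (9y - 12)/(y + 2) − (3/2) = [(9y - 12)·4 − 6·(y + 2)] / [4·(y + 2)] = 30(y − 2) / (4(y + 2)).
So |(9y - 12)/(y + 2) − (3/2)| = 30|y − 2| / (4·|y + 2|).
Require δ ≤ 2, so |y + 2| ≥ |4| − |y − 2| > 4 − 2 = 2.
Hence |(9y - 12)/(y + 2) − (3/2)| < 30|y − 2|/(4·2) = (15/4)|y − 2|, which is < ε once |y − 2| < (4/15)ε.
Take δ = min(2, (4/15)ε). Then 0 < |y − 2| < δ forces both bounds, so |(9y - 12)/(y + 2) − (3/2)| < ε.

δ = min(2, (4/15)ε)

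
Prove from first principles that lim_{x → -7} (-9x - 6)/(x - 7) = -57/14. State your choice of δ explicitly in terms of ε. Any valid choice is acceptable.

δ = min(7, (98/69)ε)

Fix ε > 0. We want δ > 0 with 0 < |x + 7| < δ ⇒ |(-9x - 6)/(x - 7) + 57/14| < ε.
Combining over a common denominator, (-9x - 6)/(x - 7) + 57/14 = [(-9x - 6)·(-14) − 57·(x - 7)] / [(-14)·(x - 7)] = 69(x + 7) / ((-14)(x - 7)).
So |(-9x - 6)/(x - 7) + 57/14| = 69|x + 7| / (14·|x − 7|).
Require δ ≤ 7, so |x − 7| ≥ |-14| − |x + 7| > 14 − 7 = 7.
Hence |(-9x - 6)/(x - 7) + 57/14| < 69|x + 7|/(14·7) = (69/98)|x + 7|, which is < ε once |x + 7| < (98/69)ε.
Take δ = min(7, (98/69)ε). Then 0 < |x + 7| < δ forces both bounds, so |(-9x - 6)/(x - 7) + 57/14| < ε.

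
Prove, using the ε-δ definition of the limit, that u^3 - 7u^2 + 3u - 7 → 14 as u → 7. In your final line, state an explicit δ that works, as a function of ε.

δ = min(1, ε/67)

Let ε > 0. We want δ > 0 such that 0 < |u − 7| < δ implies |(u^3 - 7u^2 + 3u - 7) − 14| < ε.
(u^3 - 7u^2 + 3u - 7) − 14 = u^3 - 7u^2 + 3u - 21 = (u − 7)(u^2 + 3).
So |(u^3 - 7u^2 + 3u - 7) − 14| = |u − 7|·|u^2 + 3|.
Require δ ≤ 1. Then |u − 7| < 1 gives |u| < 8, and by the triangle inequality |u^2 + 3| ≤ 8^2 + 3 = 67.
Hence |(u^3 - 7u^2 + 3u - 7) − 14| ≤ 67|u − 7| < ε provided |u − 7| < ε/67.
Choosing δ = min(1, ε/67) ensures both conditions, hence |(u^3 - 7u^2 + 3u - 7) − 14| < ε.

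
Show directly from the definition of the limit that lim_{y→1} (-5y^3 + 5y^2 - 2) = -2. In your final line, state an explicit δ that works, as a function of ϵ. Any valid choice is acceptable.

Let ϵ > 0. We want δ > 0 such that 0 < |y − 1| < δ implies |(-5y^3 + 5y^2 - 2) + 2| < ϵ.
(-5y^3 + 5y^2 - 2) + 2 = -5y^3 + 5y^2 = (y − 1)(-5y^2).
So |(-5y^3 + 5y^2 - 2) + 2| = |y − 1|·|-5y^2|.
Require δ ≤ 1. Then |y − 1| < 1 gives |y| < 2, and by the triangle inequality |-5y^2| ≤ 5·2^2 = 20.
Hence |(-5y^3 + 5y^2 - 2) + 2| ≤ 20|y − 1| < ϵ provided |y − 1| < ϵ/20.
Take δ = min(1, ϵ/20). Then 0 < |y − 1| < δ gives both |y − 1| < 1 and |y − 1| < ϵ/20, so |(-5y^3 + 5y^2 - 2) + 2| < ϵ.

δ = min(1, ϵ/20)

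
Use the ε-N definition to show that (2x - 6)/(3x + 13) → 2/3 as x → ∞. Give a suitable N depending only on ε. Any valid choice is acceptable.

N = (44/9)/ε

Suppose ε > 0. We seek N > 0 such that x > N implies |(2x - 6)/(3x + 13) − (2/3)| < ε.
(2x - 6)/(3x + 13) − (2/3) = (3(2x - 6) − 2(3x + 13)) / (3(3x + 13)) = -44/(3(3x + 13)).
For x > 0 we have 3x + 13 > 3x, so |(2x - 6)/(3x + 13) − (2/3)| = 44/(3(3x + 13)) < 44/(3·3x) = (44/9)/x.
Thus |(2x - 6)/(3x + 13) − (2/3)| < ε whenever x > (44/9)/ε.
Take N = (44/9)/ε. If x > N then |(2x - 6)/(3x + 13) − (2/3)| < (44/9)/x < ε.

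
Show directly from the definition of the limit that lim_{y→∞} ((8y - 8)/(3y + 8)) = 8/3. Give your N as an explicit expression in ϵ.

N = (88/9)/ϵ

Let ϵ > 0 be given. We seek N > 0 such that y > N implies |(8y - 8)/(3y + 8) − (8/3)| < ϵ.
(8y - 8)/(3y + 8) − (8/3) = (3(8y - 8) − 8(3y + 8)) / (3(3y + 8)) = -88/(3(3y + 8)).
For y > 0 we have 3y + 8 > 3y, so |(8y - 8)/(3y + 8) − (8/3)| = 88/(3(3y + 8)) < 88/(3·3y) = (88/9)/y.
Thus |(8y - 8)/(3y + 8) − (8/3)| < ϵ whenever y > (88/9)/ϵ.
Take N = (88/9)/ϵ. If y > N then |(8y - 8)/(3y + 8) − (8/3)| < (88/9)/y < ϵ.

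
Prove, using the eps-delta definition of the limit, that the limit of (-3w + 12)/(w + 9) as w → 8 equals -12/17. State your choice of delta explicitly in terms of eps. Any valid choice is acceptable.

Suppose eps > 0. We want delta > 0 with 0 < |w − 8| < delta ⇒ |(-3w + 12)/(w + 9) + 12/17| < eps.
Combining over a common denominator, (-3w + 12)/(w + 9) + 12/17 = [(-3w + 12)·17 − (-12)·(w + 9)] / [17·(w + 9)] = -39(w − 8) / (17(w + 9)).
So |(-3w + 12)/(w + 9) + 12/17| = 39|w − 8| / (17·|w + 9|).
Require delta ≤ 17/2, so |w + 9| ≥ |17| − |w − 8| > 17 − 17/2 = 17/2.
Hence |(-3w + 12)/(w + 9) + 12/17| < 39|w − 8|/(17·(17/2)) = (78/289)|w − 8|, which is < eps once |w − 8| < (289/78)eps.
Take delta = min(17/2, (289/78)eps). Then 0 < |w − 8| < delta forces both bounds, so |(-3w + 12)/(w + 9) + 12/17| < eps.

delta = min(17/2, (289/78)eps)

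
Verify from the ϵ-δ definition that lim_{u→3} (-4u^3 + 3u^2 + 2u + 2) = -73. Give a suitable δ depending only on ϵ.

Let ϵ > 0. We want δ > 0 such that 0 < |u − 3| < δ implies |(-4u^3 + 3u^2 + 2u + 2) + 73| < ϵ.
(-4u^3 + 3u^2 + 2u + 2) + 73 = -4u^3 + 3u^2 + 2u + 75 = (u − 3)(-4u^2 - 9u - 25).
So |(-4u^3 + 3u^2 + 2u + 2) + 73| = |u − 3|·|-4u^2 - 9u - 25|.
Require δ ≤ 1. Then |u − 3| < 1 gives |u| < 4, and by the triangle inequality |-4u^2 - 9u - 25| ≤ 4·4^2 + 9·4 + 25 = 125.
Hence |(-4u^3 + 3u^2 + 2u + 2) + 73| ≤ 125|u − 3| < ϵ provided |u − 3| < ϵ/125.
Choosing δ = min(1, ϵ/125) ensures both conditions, hence |(-4u^3 + 3u^2 + 2u + 2) + 73| < ϵ.

δ = min(1, ϵ/125)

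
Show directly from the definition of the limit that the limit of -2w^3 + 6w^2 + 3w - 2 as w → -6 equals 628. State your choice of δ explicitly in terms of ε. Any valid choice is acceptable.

Let ε > 0. We want δ > 0 such that 0 < |w + 6| < δ implies |(-2w^3 + 6w^2 + 3w - 2) − 628| < ε.
(-2w^3 + 6w^2 + 3w - 2) − 628 = -2w^3 + 6w^2 + 3w - 630 = (w + 6)(-2w^2 + 18w - 105).
So |(-2w^3 + 6w^2 + 3w - 2) − 628| = |w + 6|·|-2w^2 + 18w - 105|.
Require δ ≤ 1. Then |w + 6| < 1 gives |w| < 7, and by the triangle inequality |-2w^2 + 18w - 105| ≤ 2·7^2 + 18·7 + 105 = 329.
Hence |(-2w^3 + 6w^2 + 3w - 2) − 628| ≤ 329|w + 6| < ε provided |w + 6| < ε/329.
Choosing δ = min(1, ε/329) ensures both conditions, hence |(-2w^3 + 6w^2 + 3w - 2) − 628| < ε.

δ = min(1, ε/329)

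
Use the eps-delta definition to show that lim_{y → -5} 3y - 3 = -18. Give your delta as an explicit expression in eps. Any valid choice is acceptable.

delta = eps/3

Let eps > 0 be given. We need delta > 0 so that 0 < |y + 5| < delta implies |(3y - 3) + 18| < eps.
|(3y - 3) + 18| = |3y + 15| = 3|y + 5|.
Thus it suffices that |y + 5| < eps/3.
Choosing delta = eps/3 gives |(3y - 3) + 18| = 3|y + 5| < eps whenever |y + 5| < delta.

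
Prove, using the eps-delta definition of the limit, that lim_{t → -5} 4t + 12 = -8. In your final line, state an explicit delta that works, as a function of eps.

Suppose eps > 0. We need delta > 0 so that 0 < |t + 5| < delta implies |(4t + 12) + 8| < eps.
|(4t + 12) + 8| = |4t + 20| = 4|t + 5|.
Thus it suffices that |t + 5| < eps/4.
Take delta = eps/4. If 0 < |t + 5| < delta then |(4t + 12) + 8| = 4|t + 5| < 4·(eps/4) = eps.

delta = eps/4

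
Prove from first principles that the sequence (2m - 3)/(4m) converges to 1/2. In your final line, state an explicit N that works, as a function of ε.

N = (3/4)/ε

Fix ε > 0. For m ≥ 1, |(2m - 3)/(4m) − (1/2)| = |-12|/(4(4m)) = 12/(4(4m)).
Since 4m ≥ 4m for m ≥ 1, this is ≤ 12/(4·4m) = (3/4)/m.
So |(2m - 3)/(4m) − (1/2)| < ε whenever m > (3/4)/ε.
Take N = (3/4)/ε. If m > N then |(2m - 3)/(4m) − (1/2)| ≤ (3/4)/m < ε.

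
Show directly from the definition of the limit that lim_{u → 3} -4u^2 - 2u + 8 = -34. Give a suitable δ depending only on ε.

Suppose ε > 0. We want δ > 0 such that 0 < |u − 3| < δ implies |(-4u^2 - 2u + 8) + 34| < ε.
(-4u^2 - 2u + 8) + 34 = -4u^2 - 2u + 42 = (u − 3)(-4u - 14).
So |(-4u^2 - 2u + 8) + 34| = |u − 3|·|-4u - 14|.
Require δ ≤ 1. Then |u − 3| < 1 gives |u| < 4, and by the triangle inequality |-4u - 14| ≤ 4·4 + 14 = 30.
Hence |(-4u^2 - 2u + 8) + 34| ≤ 30|u − 3| < ε provided |u − 3| < ε/30.
Take δ = min(1, ε/30). Then 0 < |u − 3| < δ gives both |u − 3| < 1 and |u − 3| < ε/30, so |(-4u^2 - 2u + 8) + 34| < ε.

δ = min(1, ε/30)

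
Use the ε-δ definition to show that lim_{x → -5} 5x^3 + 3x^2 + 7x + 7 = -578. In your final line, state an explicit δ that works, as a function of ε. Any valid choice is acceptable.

Fix ε > 0. We want δ > 0 such that 0 < |x + 5| < δ implies |(5x^3 + 3x^2 + 7x + 7) + 578| < ε.
(5x^3 + 3x^2 + 7x + 7) + 578 = 5x^3 + 3x^2 + 7x + 585 = (x + 5)(5x^2 - 22x + 117).
So |(5x^3 + 3x^2 + 7x + 7) + 578| = |x + 5|·|5x^2 - 22x + 117|.
Assume first that |x + 5| < 1, so |x| < 6. Then |5x^2 - 22x + 117| ≤ 5·6^2 + 22·6 + 117 = 429.
Hence |(5x^3 + 3x^2 + 7x + 7) + 578| ≤ 429|x + 5| < ε provided |x + 5| < ε/429.
Choosing δ = min(1, ε/429) ensures both conditions, hence |(5x^3 + 3x^2 + 7x + 7) + 578| < ε.

δ = min(1, ε/429)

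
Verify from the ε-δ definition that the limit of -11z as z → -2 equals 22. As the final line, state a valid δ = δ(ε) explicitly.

Let ε > 0 be given. We need δ > 0 so that 0 < |z + 2| < δ implies |(-11z) − 22| < ε.
|(-11z) − 22| = |-11z - 22| = 11|z + 2|.
So 11|z + 2| < ε exactly when |z + 2| < ε/11.
Choosing δ = ε/11 gives |(-11z) − 22| = 11|z + 2| < ε whenever |z + 2| < δ.

δ = ε/11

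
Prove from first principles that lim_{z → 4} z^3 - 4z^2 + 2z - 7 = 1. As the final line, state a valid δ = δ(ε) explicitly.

δ = min(1, ε/27)

Fix ε > 0. We want δ > 0 such that 0 < |z − 4| < δ implies |(z^3 - 4z^2 + 2z - 7) − 1| < ε.
(z^3 - 4z^2 + 2z - 7) − 1 = z^3 - 4z^2 + 2z - 8 = (z − 4)(z^2 + 2).
So |(z^3 - 4z^2 + 2z - 7) − 1| = |z − 4|·|z^2 + 2|.
Require δ ≤ 1. Then |z − 4| < 1 gives |z| < 5, and by the triangle inequality |z^2 + 2| ≤ 5^2 + 2 = 27.
Hence |(z^3 - 4z^2 + 2z - 7) − 1| ≤ 27|z − 4| < ε provided |z − 4| < ε/27.
Take δ = min(1, ε/27). Then 0 < |z − 4| < δ gives both |z − 4| < 1 and |z − 4| < ε/27, so |(z^3 - 4z^2 + 2z - 7) − 1| < ε.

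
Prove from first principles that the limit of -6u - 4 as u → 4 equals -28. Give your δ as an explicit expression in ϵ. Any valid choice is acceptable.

Fix ϵ > 0. We need δ > 0 so that 0 < |u − 4| < δ implies |(-6u - 4) + 28| < ϵ.
Since (-6u - 4) + 28 = -6(u − 4), we have |(-6u - 4) + 28| = 6|u − 4|.
So 6|u − 4| < ϵ exactly when |u − 4| < ϵ/6.
Choosing δ = ϵ/6 gives |(-6u - 4) + 28| = 6|u − 4| < ϵ whenever |u − 4| < δ.

δ = ϵ/6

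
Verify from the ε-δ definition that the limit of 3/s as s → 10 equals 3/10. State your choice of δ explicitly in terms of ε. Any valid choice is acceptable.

Fix ε > 0. We seek δ > 0 such that 0 < |s − 10| < δ implies |3/s − (3/10)| < ε.
|3/s − (3/10)| = 3·|10 − s|/(10·|s|) = 3|s − 10|/(10|s|).
Require δ ≤ 5 so that |s| > 10 − 5 = 5, hence 10|s| > 50.
Then |3/s − (3/10)| < 3|s − 10|/50, which is < ε when |s − 10| < (50/3)ε.
Take δ = min(5, (50/3)ε). Then 0 < |s − 10| < δ gives both |s − 10| < 5 and |s − 10| < (50/3)ε, so |3/s − (3/10)| < ε.

δ = min(5, (50/3)ε)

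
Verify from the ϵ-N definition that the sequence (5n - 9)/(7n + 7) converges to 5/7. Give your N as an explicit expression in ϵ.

N = 2/ϵ

Suppose ϵ > 0. For n ≥ 1, |(5n - 9)/(7n + 7) − (5/7)| = |-98|/(7(7n + 7)) = 98/(7(7n + 7)).
Since 7n + 7 ≥ 7n for n ≥ 1, this is ≤ 98/(7·7n) = 2/n.
So |(5n - 9)/(7n + 7) − (5/7)| < ϵ whenever n > 2/ϵ.
Take N = 2/ϵ. If n > N then |(5n - 9)/(7n + 7) − (5/7)| ≤ 2/n < ϵ.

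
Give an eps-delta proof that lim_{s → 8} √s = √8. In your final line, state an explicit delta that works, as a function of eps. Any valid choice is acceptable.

delta = min(8, √8·eps)

Let eps > 0. We want delta > 0 such that 0 < |s − 8| < delta implies |√s − √8| < eps.
Multiplying by the conjugate, |√s − √8| = |s − 8|/(√s + √8).
Restrict delta ≤ 8 so that |s − 8| < 8 forces s > 0, and then √s + √8 > √8.
Hence |√s − √8| < |s − 8|/√8, which is < eps once |s − 8| < √8·eps.
Take delta = min(8, √8·eps). If 0 < |s − 8| < delta then s > 0 and |√s − √8| < |s − 8|/√8 < eps.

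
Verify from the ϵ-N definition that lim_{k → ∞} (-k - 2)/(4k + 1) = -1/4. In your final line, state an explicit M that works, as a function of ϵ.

Let ϵ > 0 be given. For k ≥ 1, |(-k - 2)/(4k + 1) + 1/4| = |-7|/(4(4k + 1)) = 7/(4(4k + 1)).
Since 4k + 1 ≥ 4k for k ≥ 1, this is ≤ 7/(4·4k) = (7/16)/k.
So |(-k - 2)/(4k + 1) + 1/4| < ϵ whenever k > (7/16)/ϵ.
Take M = (7/16)/ϵ. If k > M then |(-k - 2)/(4k + 1) + 1/4| ≤ (7/16)/k < ϵ.

M = (7/16)/ϵ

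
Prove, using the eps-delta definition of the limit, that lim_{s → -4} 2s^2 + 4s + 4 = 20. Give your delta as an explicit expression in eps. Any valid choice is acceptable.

delta = min(1, eps/14)

Let eps > 0. We want delta > 0 such that 0 < |s + 4| < delta implies |(2s^2 + 4s + 4) − 20| < eps.
(2s^2 + 4s + 4) − 20 = 2s^2 + 4s - 16 = (s + 4)(2s - 4).
So |(2s^2 + 4s + 4) − 20| = |s + 4|·|2s - 4|.
Require delta ≤ 1. Then |s + 4| < 1 gives |s| < 5, and by the triangle inequality |2s - 4| ≤ 2·5 + 4 = 14.
Hence |(2s^2 + 4s + 4) − 20| ≤ 14|s + 4| < eps provided |s + 4| < eps/14.
Choosing delta = min(1, eps/14) ensures both conditions, hence |(2s^2 + 4s + 4) − 20| < eps.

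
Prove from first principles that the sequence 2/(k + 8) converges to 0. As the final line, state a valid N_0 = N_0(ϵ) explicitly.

Fix ϵ > 0. For k ≥ 1, |2/(k + 8) − 0| = 2/(k + 8) ≤ 2/k.
We need 2/k < ϵ, i.e. k > 2/ϵ.
Take N_0 = 2/ϵ. If k > N_0 then |2/(k + 8)| ≤ 2/k < ϵ.

N_0 = 2/ϵ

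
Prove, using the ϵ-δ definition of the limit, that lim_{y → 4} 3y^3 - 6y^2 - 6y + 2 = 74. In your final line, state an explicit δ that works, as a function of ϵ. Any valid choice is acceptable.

Suppose ϵ > 0. We want δ > 0 such that 0 < |y − 4| < δ implies |(3y^3 - 6y^2 - 6y + 2) − 74| < ϵ.
(3y^3 - 6y^2 - 6y + 2) − 74 = 3y^3 - 6y^2 - 6y - 72 = (y − 4)(3y^2 + 6y + 18).
So |(3y^3 - 6y^2 - 6y + 2) − 74| = |y − 4|·|3y^2 + 6y + 18|.
Require δ ≤ 1. Then |y − 4| < 1 gives |y| < 5, and by the triangle inequality |3y^2 + 6y + 18| ≤ 3·5^2 + 6·5 + 18 = 123.
Hence |(3y^3 - 6y^2 - 6y + 2) − 74| ≤ 123|y − 4| < ϵ provided |y − 4| < ϵ/123.
Choosing δ = min(1, ϵ/123) ensures both conditions, hence |(3y^3 - 6y^2 - 6y + 2) − 74| < ϵ.

δ = min(1, ϵ/123)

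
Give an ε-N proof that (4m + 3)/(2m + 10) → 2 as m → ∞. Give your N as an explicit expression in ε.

N = (17/2)/ε

Let ε > 0 be given. For m ≥ 1, |(4m + 3)/(2m + 10) − 2| = |-34|/(2(2m + 10)) = 34/(2(2m + 10)).
Since 2m + 10 ≥ 2m for m ≥ 1, this is ≤ 34/(2·2m) = (17/2)/m.
So |(4m + 3)/(2m + 10) − 2| < ε whenever m > (17/2)/ε.
Take N = (17/2)/ε. If m > N then |(4m + 3)/(2m + 10) − 2| ≤ (17/2)/m < ε.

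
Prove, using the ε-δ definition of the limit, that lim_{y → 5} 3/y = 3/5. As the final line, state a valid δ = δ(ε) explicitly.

Let ε > 0 be given. We seek δ > 0 such that 0 < |y − 5| < δ implies |3/y − (3/5)| < ε.
|3/y − (3/5)| = 3·|5 − y|/(5·|y|) = 3|y − 5|/(5|y|).
Require δ ≤ 5/2 so that |y| > 5 − 5/2 = 5/2, hence 5|y| > 25/2.
Then |3/y − (3/5)| < 3|y − 5|/(25/2), which is < ε when |y − 5| < (25/6)ε.
Take δ = min(5/2, (25/6)ε). Then 0 < |y − 5| < δ gives both |y − 5| < 5/2 and |y − 5| < (25/6)ε, so |3/y − (3/5)| < ε.

δ = min(5/2, (25/6)ε)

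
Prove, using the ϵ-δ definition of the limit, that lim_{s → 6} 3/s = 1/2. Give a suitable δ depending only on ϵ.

δ = min(3, 6ϵ)

Suppose ϵ > 0. We seek δ > 0 such that 0 < |s − 6| < δ implies |3/s − (1/2)| < ϵ.
|3/s − (1/2)| = 3·|6 − s|/(6·|s|) = 3|s − 6|/(6|s|).
Restrict δ ≤ 3. Then |s − 6| < 3 gives |s| > 3, so 6|s| > 18.
Then |3/s − (1/2)| < 3|s − 6|/18, which is < ϵ when |s − 6| < 6ϵ.
Take δ = min(3, 6ϵ). Then 0 < |s − 6| < δ gives both |s − 6| < 3 and |s − 6| < 6ϵ, so |3/s − (1/2)| < ϵ.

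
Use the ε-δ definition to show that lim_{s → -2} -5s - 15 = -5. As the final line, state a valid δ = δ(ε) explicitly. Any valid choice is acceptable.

Let ε > 0 be given. We need δ > 0 so that 0 < |s + 2| < δ implies |(-5s - 15) + 5| < ε.
|(-5s - 15) + 5| = |-5s - 10| = 5|s + 2|.
Thus it suffices that |s + 2| < ε/5.
Take δ = ε/5. If 0 < |s + 2| < δ then |(-5s - 15) + 5| = 5|s + 2| < 5·(ε/5) = ε.

δ = ε/5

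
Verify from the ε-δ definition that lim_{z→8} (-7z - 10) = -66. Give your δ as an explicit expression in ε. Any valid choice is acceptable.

δ = ε/7

Suppose ε > 0. We need δ > 0 so that 0 < |z − 8| < δ implies |(-7z - 10) + 66| < ε.
Since (-7z - 10) + 66 = -7(z − 8), we have |(-7z - 10) + 66| = 7|z − 8|.
Thus it suffices that |z − 8| < ε/7.
Take δ = ε/7. If 0 < |z − 8| < δ then |(-7z - 10) + 66| = 7|z − 8| < 7·(ε/7) = ε.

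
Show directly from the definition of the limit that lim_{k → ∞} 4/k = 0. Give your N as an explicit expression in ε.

N = 4/ε

Let ε > 0. For k ≥ 1, |4/k − 0| = 4/(k) ≤ 4/k.
We need 4/k < ε, i.e. k > 4/ε.
Take N = 4/ε. If k > N then |4/k| ≤ 4/k < ε.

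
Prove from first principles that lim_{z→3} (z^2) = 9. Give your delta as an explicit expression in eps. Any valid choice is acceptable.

delta = min(2, eps/8)

Suppose eps > 0. We seek delta > 0 with 0 < |z − 3| < delta ⇒ |z^2 − 9| < eps.
Factor: z^2 − 9 = (z − 3)(z + 3), so |z^2 − 9| = |z − 3|·|z + 3|.
Restrict delta ≤ 2. Then |z − 3| < 2 gives |z| < 5, so by the triangle inequality |z + 3| ≤ 5 + 3 = 8.
Hence |z^2 − 9| ≤ 8|z − 3|, which is < eps once |z − 3| < eps/8.
Take delta = min(2, eps/8). If 0 < |z − 3| < delta then both bounds hold and |z^2 − 9| ≤ 8|z − 3| < 8·(eps/8) = eps.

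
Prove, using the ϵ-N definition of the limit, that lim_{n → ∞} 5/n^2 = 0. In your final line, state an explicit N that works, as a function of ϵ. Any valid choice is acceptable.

Let ϵ > 0 be given. For n ≥ 1, |5/n^2 − 0| = 5/n^2.
5/n^2 < ϵ ⇔ n^2 > 5/ϵ ⇔ n > (5/ϵ)^{1/2}.
Take N = (5/ϵ)^{1/2}. Then n > N implies 5/n^2 < ϵ.

N = (5/ϵ)^{1/2}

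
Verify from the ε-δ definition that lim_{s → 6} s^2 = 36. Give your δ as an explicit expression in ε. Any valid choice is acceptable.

δ = min(2, ε/14)

Suppose ε > 0. We seek δ > 0 with 0 < |s − 6| < δ ⇒ |s^2 − 36| < ε.
Factor: s^2 − 36 = (s − 6)(s + 6), so |s^2 − 36| = |s − 6|·|s + 6|.
Impose δ ≤ 2 so that |s| < 8; then |s + 6| ≤ 14.
Hence |s^2 − 36| ≤ 14|s − 6|, which is < ε once |s − 6| < ε/14.
Take δ = min(2, ε/14). If 0 < |s − 6| < δ then both bounds hold and |s^2 − 36| ≤ 14|s − 6| < 14·(ε/14) = ε.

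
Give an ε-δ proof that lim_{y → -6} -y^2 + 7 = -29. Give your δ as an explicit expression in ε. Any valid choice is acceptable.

δ = min(2, ε/14)

Suppose ε > 0. We want δ > 0 such that 0 < |y + 6| < δ implies |(-y^2 + 7) + 29| < ε.
(-y^2 + 7) + 29 = -y^2 + 36 = (y + 6)(-y + 6).
So |(-y^2 + 7) + 29| = |y + 6|·|-y + 6|.
Require δ ≤ 2. Then |y + 6| < 2 gives |y| < 8, and by the triangle inequality |-y + 6| ≤ 8 + 6 = 14.
Hence |(-y^2 + 7) + 29| ≤ 14|y + 6| < ε provided |y + 6| < ε/14.
Choosing δ = min(2, ε/14) ensures both conditions, hence |(-y^2 + 7) + 29| < ε.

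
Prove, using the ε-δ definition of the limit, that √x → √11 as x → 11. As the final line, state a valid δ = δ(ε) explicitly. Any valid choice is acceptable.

δ = min(11, √11·ε)

Let ε > 0 be given. We want δ > 0 such that 0 < |x − 11| < δ implies |√x − √11| < ε.
Rationalise: √x − √11 = (x − 11)/(√x + √11), so |√x − √11| = |x − 11|/(√x + √11).
Restrict δ ≤ 11 so that |x − 11| < 11 forces x > 0, and then √x + √11 > √11.
Hence |√x − √11| < |x − 11|/√11, which is < ε once |x − 11| < √11·ε.
Take δ = min(11, √11·ε). If 0 < |x − 11| < δ then x > 0 and |√x − √11| < |x − 11|/√11 < ε.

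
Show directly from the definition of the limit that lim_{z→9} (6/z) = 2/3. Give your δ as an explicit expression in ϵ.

δ = min(9/2, (27/4)ϵ)

Let ϵ > 0. We seek δ > 0 such that 0 < |z − 9| < δ implies |6/z − (2/3)| < ϵ.
|6/z − (2/3)| = 6·|9 − z|/(9·|z|) = 6|z − 9|/(9|z|).
Require δ ≤ 9/2 so that |z| > 9 − 9/2 = 9/2, hence 9|z| > 81/2.
Then |6/z − (2/3)| < 6|z − 9|/(81/2), which is < ϵ when |z − 9| < (27/4)ϵ.
Take δ = min(9/2, (27/4)ϵ). Then 0 < |z − 9| < δ gives both |z − 9| < 9/2 and |z − 9| < (27/4)ϵ, so |6/z − (2/3)| < ϵ.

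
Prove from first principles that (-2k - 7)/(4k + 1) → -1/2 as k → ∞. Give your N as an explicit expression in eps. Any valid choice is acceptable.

Suppose eps > 0. For k ≥ 1, |(-2k - 7)/(4k + 1) + 1/2| = |-26|/(4(4k + 1)) = 26/(4(4k + 1)).
Since 4k + 1 ≥ 4k for k ≥ 1, this is ≤ 26/(4·4k) = (13/8)/k.
So |(-2k - 7)/(4k + 1) + 1/2| < eps whenever k > (13/8)/eps.
Take N = (13/8)/eps. If k > N then |(-2k - 7)/(4k + 1) + 1/2| ≤ (13/8)/k < eps.

N = (13/8)/eps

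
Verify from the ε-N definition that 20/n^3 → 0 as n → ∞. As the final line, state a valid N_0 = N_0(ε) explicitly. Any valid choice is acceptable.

Let ε > 0 be given. For n ≥ 1, |20/n^3 − 0| = 20/n^3.
20/n^3 < ε ⇔ n^3 > 20/ε ⇔ n > (20/ε)^{1/3}.
Take N_0 = (20/ε)^{1/3}. Then n > N_0 implies 20/n^3 < ε.

N_0 = (20/ε)^{1/3}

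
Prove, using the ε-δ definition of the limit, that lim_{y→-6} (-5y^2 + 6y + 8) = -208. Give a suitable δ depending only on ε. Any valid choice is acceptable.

δ = min(1, ε/71)

Fix ε > 0. We want δ > 0 such that 0 < |y + 6| < δ implies |(-5y^2 + 6y + 8) + 208| < ε.
(-5y^2 + 6y + 8) + 208 = -5y^2 + 6y + 216 = (y + 6)(-5y + 36).
So |(-5y^2 + 6y + 8) + 208| = |y + 6|·|-5y + 36|.
Require δ ≤ 1. Then |y + 6| < 1 gives |y| < 7, and by the triangle inequality |-5y + 36| ≤ 5·7 + 36 = 71.
Hence |(-5y^2 + 6y + 8) + 208| ≤ 71|y + 6| < ε provided |y + 6| < ε/71.
Take δ = min(1, ε/71). Then 0 < |y + 6| < δ gives both |y + 6| < 1 and |y + 6| < ε/71, so |(-5y^2 + 6y + 8) + 208| < ε.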